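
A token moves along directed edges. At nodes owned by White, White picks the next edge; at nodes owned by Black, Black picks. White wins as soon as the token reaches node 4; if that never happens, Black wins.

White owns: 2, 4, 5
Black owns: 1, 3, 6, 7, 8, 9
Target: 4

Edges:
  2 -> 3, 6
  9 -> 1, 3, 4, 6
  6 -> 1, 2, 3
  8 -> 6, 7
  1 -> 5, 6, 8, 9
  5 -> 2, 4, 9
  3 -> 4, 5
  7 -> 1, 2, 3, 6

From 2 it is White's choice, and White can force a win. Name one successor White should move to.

3

A0 = {4}
A1: add {5} — 5 (White) has 5→4.
A2: add {3} — 3 (Black): all of {4, 5} already in.
A3: add {2} — 2 (White) has 2→3.
A4 = A3; e.g. 1 (Black) can still go to 6. Fixed point.
From 2, successor 3 is in the attractor (rank 2); the other successor 6 is not.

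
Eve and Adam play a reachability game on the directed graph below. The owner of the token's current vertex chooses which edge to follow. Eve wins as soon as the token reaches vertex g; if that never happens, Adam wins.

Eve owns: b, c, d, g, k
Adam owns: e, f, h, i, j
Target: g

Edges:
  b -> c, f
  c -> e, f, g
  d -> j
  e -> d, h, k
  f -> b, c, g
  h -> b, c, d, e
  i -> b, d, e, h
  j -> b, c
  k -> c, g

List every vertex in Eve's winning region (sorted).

b, c, d, f, g, j, k

A0 = {g}
A1: add {c, k} — c (Eve) has c→g; k (Eve) has k→g.
A2: add {b} — b (Eve) has b→c.
A3: add {f, j} — f (Adam): all of {b, c, g} already in; j (Adam): all of {b, c} already in.
A4: add {d} — d (Eve) has d→j.
A5 = A4; e.g. e (Adam) can still go to h. Fixed point.
Eve's winning region = {b, c, d, f, g, j, k}.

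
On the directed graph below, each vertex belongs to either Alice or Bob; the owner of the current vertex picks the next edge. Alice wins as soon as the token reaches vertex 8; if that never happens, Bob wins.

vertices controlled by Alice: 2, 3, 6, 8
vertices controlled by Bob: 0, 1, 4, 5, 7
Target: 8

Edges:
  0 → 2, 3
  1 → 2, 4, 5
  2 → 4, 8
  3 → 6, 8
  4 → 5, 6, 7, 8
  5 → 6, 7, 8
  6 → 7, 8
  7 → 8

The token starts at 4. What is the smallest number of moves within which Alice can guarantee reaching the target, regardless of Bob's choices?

3

A0 = {8}
A1: add {2, 3, 6, 7} — 2 (Alice) has 2→8; 3 (Alice) has 3→8; 6 (Alice) has 6→8; 7 (Bob): all of {8} already in.
A2: add {0, 5} — 0 (Bob): all of {2, 3} already in; 5 (Bob): all of {6, 7, 8} already in.
A3: add {4} — 4 (Bob): all of {5, 6, 7, 8} already in.
4 enters the attractor at level 3, so Alice can force the target in 3 moves from there.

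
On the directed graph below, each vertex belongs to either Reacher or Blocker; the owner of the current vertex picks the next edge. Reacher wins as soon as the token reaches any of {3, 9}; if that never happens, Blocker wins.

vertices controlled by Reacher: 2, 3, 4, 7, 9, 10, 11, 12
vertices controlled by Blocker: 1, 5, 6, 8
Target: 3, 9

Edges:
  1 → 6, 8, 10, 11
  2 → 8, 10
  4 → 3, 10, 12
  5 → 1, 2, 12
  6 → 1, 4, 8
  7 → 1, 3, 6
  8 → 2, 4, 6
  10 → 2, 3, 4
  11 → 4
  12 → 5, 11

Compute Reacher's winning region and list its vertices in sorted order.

A0 = {3, 9}
A1: add {4, 7, 10} — 4 (Reacher) has 4→3; 7 (Reacher) has 7→3; 10 (Reacher) has 10→3.
A2: add {2, 11} — 2 (Reacher) has 2→10; 11 (Reacher) has 11→4.
A3: add {12} — 12 (Reacher) has 12→11.
A4 = A3; e.g. 1 (Blocker) can still go to 6. Fixed point.
Reacher's winning region = {2, 3, 4, 7, 9, 10, 11, 12}.

2, 3, 4, 7, 9, 10, 11, 12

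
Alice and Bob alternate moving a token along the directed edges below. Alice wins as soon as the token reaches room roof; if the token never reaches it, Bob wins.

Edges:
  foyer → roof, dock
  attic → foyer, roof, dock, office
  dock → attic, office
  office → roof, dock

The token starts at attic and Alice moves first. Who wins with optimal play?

Alice

Track states (vertex, player-to-move).
A0 = {(roof,Alice), (roof,Bob)}
A1: add {(foyer,Alice), (attic,Alice), (office,Alice)}.
(attic,Alice) ∈ A1 ⇒ Alice forces the target.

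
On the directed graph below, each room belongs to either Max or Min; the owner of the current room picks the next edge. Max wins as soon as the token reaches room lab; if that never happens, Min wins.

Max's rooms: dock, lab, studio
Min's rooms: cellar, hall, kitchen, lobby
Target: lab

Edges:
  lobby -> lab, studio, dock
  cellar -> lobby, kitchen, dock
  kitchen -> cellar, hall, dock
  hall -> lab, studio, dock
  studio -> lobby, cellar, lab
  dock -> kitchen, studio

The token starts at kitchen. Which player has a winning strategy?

Min

A0 = {lab}
A1: add {studio} — studio (Max) has studio→lab.
A2: add {dock} — dock (Max) has dock→studio.
A3: add {hall, lobby} — lobby (Min): all of {lab, studio, dock} already in; hall (Min): all of {lab, studio, dock} already in.
A4 = A3; e.g. cellar (Min) can still go to kitchen. Fixed point.
kitchen never enters the attractor, so Min can avoid the target forever.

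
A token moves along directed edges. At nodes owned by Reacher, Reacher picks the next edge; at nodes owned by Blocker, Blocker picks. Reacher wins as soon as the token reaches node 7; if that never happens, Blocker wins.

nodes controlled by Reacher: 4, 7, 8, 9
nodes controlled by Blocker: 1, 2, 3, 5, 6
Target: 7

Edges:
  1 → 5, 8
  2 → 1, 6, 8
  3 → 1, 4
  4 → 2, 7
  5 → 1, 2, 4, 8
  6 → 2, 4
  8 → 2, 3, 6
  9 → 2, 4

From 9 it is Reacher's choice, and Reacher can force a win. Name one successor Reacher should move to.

4

A0 = {7}
A1: add {4} — 4 (Reacher) has 4→7.
A2: add {9} — 9 (Reacher) has 9→4.
A3 = A2; e.g. 1 (Blocker) can still go to 5. Fixed point.
From 9, successor 4 is in the attractor (rank 1); the other successor 2 is not.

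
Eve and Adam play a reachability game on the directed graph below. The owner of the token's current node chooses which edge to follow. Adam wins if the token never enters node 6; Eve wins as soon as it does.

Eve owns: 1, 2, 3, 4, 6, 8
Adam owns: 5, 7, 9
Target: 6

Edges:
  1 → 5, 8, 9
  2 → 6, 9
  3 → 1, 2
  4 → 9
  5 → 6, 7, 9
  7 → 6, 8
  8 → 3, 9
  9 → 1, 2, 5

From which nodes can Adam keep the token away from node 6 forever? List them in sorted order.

A0 = {6}
A1: add {2} — 2 (Eve) has 2→6.
A2: add {3} — 3 (Eve) has 3→2.
A3: add {8} — 8 (Eve) has 8→3.
A4: add {1, 7} — 1 (Eve) has 1→8; 7 (Adam): all of {6, 8} already in.
A5 = A4; e.g. 4 (Eve) has no edge into A4. Fixed point.
Eve's attractor = {1, 2, 3, 6, 7, 8}; Adam avoids the target exactly from the complement.

4, 5, 9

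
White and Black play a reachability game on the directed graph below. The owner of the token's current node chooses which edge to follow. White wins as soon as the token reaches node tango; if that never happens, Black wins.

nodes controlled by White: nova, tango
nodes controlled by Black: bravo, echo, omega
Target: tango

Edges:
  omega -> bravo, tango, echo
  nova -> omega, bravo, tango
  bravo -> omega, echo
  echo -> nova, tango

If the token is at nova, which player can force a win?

White

A0 = {tango}
A1: add {nova} — nova (White) has nova→tango.
nova ∈ A1, so White can force the target.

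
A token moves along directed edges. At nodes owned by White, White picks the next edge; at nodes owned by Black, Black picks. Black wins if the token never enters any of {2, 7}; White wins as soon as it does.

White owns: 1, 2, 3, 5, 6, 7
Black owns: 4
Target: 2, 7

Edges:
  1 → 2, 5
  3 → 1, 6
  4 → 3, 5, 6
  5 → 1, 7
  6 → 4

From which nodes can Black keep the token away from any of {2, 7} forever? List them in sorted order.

A0 = {2, 7}
A1: add {1, 5} — 1 (White) has 1→2; 5 (White) has 5→7.
A2: add {3} — 3 (White) has 3→1.
A3 = A2; e.g. 4 (Black) can still go to 6. Fixed point.
White's attractor = {1, 2, 3, 5, 7}; Black avoids the target exactly from the complement.

4, 6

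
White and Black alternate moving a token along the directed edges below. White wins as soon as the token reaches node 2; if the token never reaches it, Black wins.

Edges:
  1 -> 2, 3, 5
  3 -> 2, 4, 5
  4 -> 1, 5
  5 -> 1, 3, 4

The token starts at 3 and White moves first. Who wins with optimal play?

Track states (vertex, player-to-move).
A0 = {(2,White), (2,Black)}
A1: add {(1,White), (3,White)}.
(3,White) ∈ A1 ⇒ White forces the target.

White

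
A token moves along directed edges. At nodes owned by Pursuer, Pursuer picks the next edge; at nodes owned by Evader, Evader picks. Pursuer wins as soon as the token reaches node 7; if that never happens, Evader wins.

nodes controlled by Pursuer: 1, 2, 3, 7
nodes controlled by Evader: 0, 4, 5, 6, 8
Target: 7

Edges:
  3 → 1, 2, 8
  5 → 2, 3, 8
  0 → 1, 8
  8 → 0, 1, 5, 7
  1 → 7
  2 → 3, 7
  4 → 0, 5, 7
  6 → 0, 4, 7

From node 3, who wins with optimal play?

A0 = {7}
A1: add {1, 2} — 1 (Pursuer) has 1→7; 2 (Pursuer) has 2→7.
A2: add {3} — 3 (Pursuer) has 3→1.
A3 = A2; e.g. 0 (Evader) can still go to 8. Fixed point.
3 ∈ A2, so Pursuer can force the target.

Pursuer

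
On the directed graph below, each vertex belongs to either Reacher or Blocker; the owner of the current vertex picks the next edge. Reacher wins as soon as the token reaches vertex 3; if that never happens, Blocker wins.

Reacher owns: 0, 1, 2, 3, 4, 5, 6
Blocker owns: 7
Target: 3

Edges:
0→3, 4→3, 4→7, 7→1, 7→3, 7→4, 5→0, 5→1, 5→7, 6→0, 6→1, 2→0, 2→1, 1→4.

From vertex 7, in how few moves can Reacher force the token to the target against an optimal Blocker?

3

A0 = {3}
A1: add {0, 4} — 0 (Reacher) has 0→3; 4 (Reacher) has 4→3.
A2: add {1, 2, 5, 6} — 1 (Reacher) has 1→4; 2 (Reacher) has 2→0; 5 (Reacher) has 5→0; 6 (Reacher) has 6→0.
A3: add {7} — 7 (Blocker): all of {1, 3, 4} already in.
A3 = all vertices. Fixed point.
7 enters the attractor at level 3, so Reacher can force the target in 3 moves from there.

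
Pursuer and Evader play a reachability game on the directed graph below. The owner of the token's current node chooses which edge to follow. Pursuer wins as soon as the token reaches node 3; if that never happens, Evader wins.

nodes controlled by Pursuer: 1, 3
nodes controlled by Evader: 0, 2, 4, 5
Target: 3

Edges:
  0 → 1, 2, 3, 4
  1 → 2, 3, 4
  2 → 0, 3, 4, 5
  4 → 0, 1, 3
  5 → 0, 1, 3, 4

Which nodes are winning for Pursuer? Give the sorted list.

A0 = {3}
A1: add {1} — 1 (Pursuer) has 1→3.
A2 = A1; e.g. 0 (Evader) can still go to 2. Fixed point.
Pursuer's winning region = {1, 3}.

1, 3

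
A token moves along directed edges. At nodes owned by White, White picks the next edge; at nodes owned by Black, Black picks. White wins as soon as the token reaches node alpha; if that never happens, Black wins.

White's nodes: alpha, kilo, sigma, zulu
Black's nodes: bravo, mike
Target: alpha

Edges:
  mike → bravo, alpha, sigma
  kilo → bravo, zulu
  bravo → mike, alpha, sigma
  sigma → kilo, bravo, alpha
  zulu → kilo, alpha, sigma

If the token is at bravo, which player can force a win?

Black

A0 = {alpha}
A1: add {sigma, zulu} — sigma (White) has sigma→alpha; zulu (White) has zulu→alpha.
A2: add {kilo} — kilo (White) has kilo→zulu.
A3 = A2; e.g. mike (Black) can still go to bravo. Fixed point.
bravo never enters the attractor, so Black can avoid the target forever.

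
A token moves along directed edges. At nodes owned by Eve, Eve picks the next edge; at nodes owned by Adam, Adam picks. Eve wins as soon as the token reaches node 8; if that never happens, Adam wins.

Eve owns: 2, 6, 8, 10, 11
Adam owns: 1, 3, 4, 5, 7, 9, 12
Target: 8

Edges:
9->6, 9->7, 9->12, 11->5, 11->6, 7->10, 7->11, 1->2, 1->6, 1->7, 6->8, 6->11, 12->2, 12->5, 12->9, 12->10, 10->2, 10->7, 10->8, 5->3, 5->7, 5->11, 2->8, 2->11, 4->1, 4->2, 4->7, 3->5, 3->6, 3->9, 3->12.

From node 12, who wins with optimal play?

A0 = {8}
A1: add {2, 6, 10} — 2 (Eve) has 2→8; 6 (Eve) has 6→8; 10 (Eve) has 10→8.
A2: add {11} — 11 (Eve) has 11→6.
A3: add {7} — 7 (Adam): all of {10, 11} already in.
A4: add {1} — 1 (Adam): all of {2, 6, 7} already in.
A5: add {4} — 4 (Adam): all of {1, 2, 7} already in.
A6 = A5; e.g. 3 (Adam) can still go to 5. Fixed point.
12 never enters the attractor, so Adam can avoid the target forever.

Adam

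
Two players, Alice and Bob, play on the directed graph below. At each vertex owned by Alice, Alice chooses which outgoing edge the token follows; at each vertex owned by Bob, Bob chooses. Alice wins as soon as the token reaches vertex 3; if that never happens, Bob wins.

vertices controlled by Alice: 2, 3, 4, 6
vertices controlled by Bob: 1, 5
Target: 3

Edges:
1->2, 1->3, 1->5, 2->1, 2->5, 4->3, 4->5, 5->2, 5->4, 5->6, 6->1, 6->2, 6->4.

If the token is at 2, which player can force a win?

A0 = {3}
A1: add {4} — 4 (Alice) has 4→3.
A2: add {6} — 6 (Alice) has 6→4.
A3 = A2; e.g. 1 (Bob) can still go to 2. Fixed point.
2 never enters the attractor, so Bob can avoid the target forever.

Bob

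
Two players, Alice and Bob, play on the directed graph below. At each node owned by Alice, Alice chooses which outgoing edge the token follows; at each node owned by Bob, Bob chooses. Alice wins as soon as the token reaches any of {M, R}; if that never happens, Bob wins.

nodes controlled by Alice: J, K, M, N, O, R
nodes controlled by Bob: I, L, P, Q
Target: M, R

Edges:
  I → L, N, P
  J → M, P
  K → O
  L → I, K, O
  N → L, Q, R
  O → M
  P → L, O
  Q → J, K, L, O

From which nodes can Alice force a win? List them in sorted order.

J, K, M, N, O, R

A0 = {M, R}
A1: add {J, N, O} — J (Alice) has J→M; N (Alice) has N→R; O (Alice) has O→M.
A2: add {K} — K (Alice) has K→O.
A3 = A2; e.g. I (Bob) can still go to L. Fixed point.
Alice's winning region = {J, K, M, N, O, R}.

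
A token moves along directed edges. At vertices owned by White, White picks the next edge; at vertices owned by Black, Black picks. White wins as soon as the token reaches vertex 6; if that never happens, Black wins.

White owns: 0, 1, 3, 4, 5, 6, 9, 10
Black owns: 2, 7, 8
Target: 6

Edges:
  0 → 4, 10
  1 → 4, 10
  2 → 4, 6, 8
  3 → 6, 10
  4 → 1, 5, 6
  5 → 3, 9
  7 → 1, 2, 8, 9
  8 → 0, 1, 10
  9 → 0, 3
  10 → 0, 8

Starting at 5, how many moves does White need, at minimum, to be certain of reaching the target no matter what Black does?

2

A0 = {6}
A1: add {3, 4} — 3 (White) has 3→6; 4 (White) has 4→6.
A2: add {0, 1, 5, 9} — 0 (White) has 0→4; 1 (White) has 1→4; 5 (White) has 5→3; 9 (White) has 9→3.
5 enters the attractor at level 2, so White can force the target in 2 moves from there.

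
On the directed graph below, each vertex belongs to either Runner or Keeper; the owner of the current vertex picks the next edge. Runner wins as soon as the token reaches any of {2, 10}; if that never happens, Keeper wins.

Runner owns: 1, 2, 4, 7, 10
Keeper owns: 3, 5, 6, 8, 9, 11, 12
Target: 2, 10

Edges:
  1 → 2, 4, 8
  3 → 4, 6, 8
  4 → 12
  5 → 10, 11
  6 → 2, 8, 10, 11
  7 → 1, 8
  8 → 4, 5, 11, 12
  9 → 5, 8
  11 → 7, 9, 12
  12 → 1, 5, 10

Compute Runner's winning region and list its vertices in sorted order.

1, 2, 7, 10

A0 = {2, 10}
A1: add {1} — 1 (Runner) has 1→2.
A2: add {7} — 7 (Runner) has 7→1.
A3 = A2; e.g. 3 (Keeper) can still go to 4. Fixed point.
Runner's winning region = {1, 2, 7, 10}.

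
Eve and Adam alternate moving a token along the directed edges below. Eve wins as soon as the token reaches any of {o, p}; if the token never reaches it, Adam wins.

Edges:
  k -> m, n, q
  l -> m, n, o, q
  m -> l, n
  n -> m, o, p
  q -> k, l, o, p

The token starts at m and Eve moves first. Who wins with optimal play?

Adam

Track states (vertex, player-to-move).
A0 = {(o,Eve), (o,Adam), (p,Eve), (p,Adam)}
A1: add {(l,Eve), (n,Eve), (q,Eve)}.
A2: add {(m,Adam)}.
A3: add {(k,Eve)}.
A4: add {(q,Adam)}.
A5 = A4; e.g. (k,Adam) stays out. (m,Eve) never enters ⇒ Adam avoids the target.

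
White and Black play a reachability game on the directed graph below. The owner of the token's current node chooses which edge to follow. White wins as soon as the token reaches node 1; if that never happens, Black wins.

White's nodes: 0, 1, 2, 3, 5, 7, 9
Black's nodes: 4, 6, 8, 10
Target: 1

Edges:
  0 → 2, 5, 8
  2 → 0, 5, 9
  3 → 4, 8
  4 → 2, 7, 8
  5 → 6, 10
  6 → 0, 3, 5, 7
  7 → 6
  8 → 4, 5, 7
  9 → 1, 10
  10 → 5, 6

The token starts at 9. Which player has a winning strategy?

White

A0 = {1}
A1: add {9} — 9 (White) has 9→1.
9 ∈ A1, so White can force the target.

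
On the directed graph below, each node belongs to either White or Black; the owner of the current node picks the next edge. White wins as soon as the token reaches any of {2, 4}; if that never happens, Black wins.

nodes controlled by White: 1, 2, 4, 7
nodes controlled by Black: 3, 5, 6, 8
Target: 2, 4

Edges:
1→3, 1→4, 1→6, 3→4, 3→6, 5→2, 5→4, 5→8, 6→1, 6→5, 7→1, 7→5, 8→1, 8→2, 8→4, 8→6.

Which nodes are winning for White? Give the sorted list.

A0 = {2, 4}
A1: add {1} — 1 (White) has 1→4.
A2: add {7} — 7 (White) has 7→1.
A3 = A2; e.g. 3 (Black) can still go to 6. Fixed point.
White's winning region = {1, 2, 4, 7}.

1, 2, 4, 7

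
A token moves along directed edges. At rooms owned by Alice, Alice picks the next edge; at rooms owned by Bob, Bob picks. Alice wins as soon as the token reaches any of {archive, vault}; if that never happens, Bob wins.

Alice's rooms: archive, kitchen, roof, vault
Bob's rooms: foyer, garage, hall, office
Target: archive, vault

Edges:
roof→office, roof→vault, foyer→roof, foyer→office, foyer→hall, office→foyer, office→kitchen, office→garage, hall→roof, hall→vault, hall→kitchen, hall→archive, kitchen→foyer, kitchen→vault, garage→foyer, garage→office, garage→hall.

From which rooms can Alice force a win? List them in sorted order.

A0 = {archive, vault}
A1: add {kitchen, roof} — roof (Alice) has roof→vault; kitchen (Alice) has kitchen→vault.
A2: add {hall} — hall (Bob): all of {roof, vault, kitchen, archive} already in.
A3 = A2; e.g. foyer (Bob) can still go to office. Fixed point.
Alice's winning region = {archive, hall, kitchen, roof, vault}.

archive, hall, kitchen, roof, vault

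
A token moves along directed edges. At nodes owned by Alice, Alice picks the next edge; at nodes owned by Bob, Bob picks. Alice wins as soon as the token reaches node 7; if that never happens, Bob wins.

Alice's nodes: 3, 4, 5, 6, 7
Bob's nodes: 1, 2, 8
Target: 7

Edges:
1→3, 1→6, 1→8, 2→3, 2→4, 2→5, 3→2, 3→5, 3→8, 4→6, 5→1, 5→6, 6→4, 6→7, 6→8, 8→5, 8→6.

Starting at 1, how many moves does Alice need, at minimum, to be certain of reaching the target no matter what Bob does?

A0 = {7}
A1: add {6} — 6 (Alice) has 6→7.
A2: add {4, 5} — 4 (Alice) has 4→6; 5 (Alice) has 5→6.
A3: add {3, 8} — 3 (Alice) has 3→5; 8 (Bob): all of {5, 6} already in.
A4: add {1, 2} — 1 (Bob): all of {3, 6, 8} already in; 2 (Bob): all of {3, 4, 5} already in.
A4 = all vertices. Fixed point.
1 enters the attractor at level 4, so Alice can force the target in 4 moves from there.

4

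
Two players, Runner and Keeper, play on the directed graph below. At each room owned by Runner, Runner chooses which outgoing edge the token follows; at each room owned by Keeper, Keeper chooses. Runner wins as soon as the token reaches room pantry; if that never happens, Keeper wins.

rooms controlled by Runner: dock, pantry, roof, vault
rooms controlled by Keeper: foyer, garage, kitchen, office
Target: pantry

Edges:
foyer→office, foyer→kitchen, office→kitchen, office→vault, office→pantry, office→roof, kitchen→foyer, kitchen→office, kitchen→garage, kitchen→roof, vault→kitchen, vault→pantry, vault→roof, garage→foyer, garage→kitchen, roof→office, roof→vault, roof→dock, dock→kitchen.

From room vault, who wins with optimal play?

Runner

A0 = {pantry}
A1: add {vault} — vault (Runner) has vault→pantry.
vault ∈ A1, so Runner can force the target.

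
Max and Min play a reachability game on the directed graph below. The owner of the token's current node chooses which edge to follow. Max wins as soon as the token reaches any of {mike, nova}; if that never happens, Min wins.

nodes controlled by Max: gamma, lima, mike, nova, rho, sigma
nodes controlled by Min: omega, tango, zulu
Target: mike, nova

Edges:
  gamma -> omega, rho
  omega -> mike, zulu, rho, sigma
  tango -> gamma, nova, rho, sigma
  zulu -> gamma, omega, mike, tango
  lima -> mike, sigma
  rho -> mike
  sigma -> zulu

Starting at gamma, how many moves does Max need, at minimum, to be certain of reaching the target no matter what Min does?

A0 = {mike, nova}
A1: add {lima, rho} — lima (Max) has lima→mike; rho (Max) has rho→mike.
A2: add {gamma} — gamma (Max) has gamma→rho.
A3 = A2; e.g. omega (Min) can still go to zulu. Fixed point.
gamma enters the attractor at level 2, so Max can force the target in 2 moves from there.

2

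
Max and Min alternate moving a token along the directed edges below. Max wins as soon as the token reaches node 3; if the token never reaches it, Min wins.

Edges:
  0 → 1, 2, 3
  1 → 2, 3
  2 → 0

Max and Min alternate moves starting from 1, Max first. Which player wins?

Max

Track states (vertex, player-to-move).
A0 = {(3,Max), (3,Min)}
A1: add {(0,Max), (1,Max)}.
(1,Max) ∈ A1 ⇒ Max forces the target.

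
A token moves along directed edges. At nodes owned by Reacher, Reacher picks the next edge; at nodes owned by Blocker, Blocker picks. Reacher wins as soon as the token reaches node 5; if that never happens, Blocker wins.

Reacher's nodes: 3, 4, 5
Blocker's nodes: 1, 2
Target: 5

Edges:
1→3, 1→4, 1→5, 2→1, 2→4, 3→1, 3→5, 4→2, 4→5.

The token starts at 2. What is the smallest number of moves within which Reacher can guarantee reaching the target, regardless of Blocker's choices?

3

A0 = {5}
A1: add {3, 4} — 3 (Reacher) has 3→5; 4 (Reacher) has 4→5.
A2: add {1} — 1 (Blocker): all of {3, 4, 5} already in.
A3: add {2} — 2 (Blocker): all of {1, 4} already in.
A3 = all vertices. Fixed point.
2 enters the attractor at level 3, so Reacher can force the target in 3 moves from there.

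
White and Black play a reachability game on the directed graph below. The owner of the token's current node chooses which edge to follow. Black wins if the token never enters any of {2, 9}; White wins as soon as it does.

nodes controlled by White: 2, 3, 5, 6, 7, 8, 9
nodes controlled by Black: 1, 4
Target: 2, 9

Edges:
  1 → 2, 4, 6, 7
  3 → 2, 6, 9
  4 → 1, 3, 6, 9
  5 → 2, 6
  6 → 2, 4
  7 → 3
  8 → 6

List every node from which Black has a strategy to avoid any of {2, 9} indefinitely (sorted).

1, 4

A0 = {2, 9}
A1: add {3, 5, 6} — 3 (White) has 3→2; 5 (White) has 5→2; 6 (White) has 6→2.
A2: add {7, 8} — 7 (White) has 7→3; 8 (White) has 8→6.
A3 = A2; e.g. 1 (Black) can still go to 4. Fixed point.
White's attractor = {2, 3, 5, 6, 7, 8, 9}; Black avoids the target exactly from the complement.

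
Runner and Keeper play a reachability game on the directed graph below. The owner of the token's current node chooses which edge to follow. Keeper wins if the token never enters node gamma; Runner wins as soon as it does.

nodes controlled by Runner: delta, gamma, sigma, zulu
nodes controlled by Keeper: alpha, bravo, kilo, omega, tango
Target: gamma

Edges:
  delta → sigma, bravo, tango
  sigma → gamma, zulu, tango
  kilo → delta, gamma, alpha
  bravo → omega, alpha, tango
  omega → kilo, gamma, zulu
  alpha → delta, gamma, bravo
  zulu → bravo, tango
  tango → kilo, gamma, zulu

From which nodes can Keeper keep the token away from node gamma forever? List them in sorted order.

A0 = {gamma}
A1: add {sigma} — sigma (Runner) has sigma→gamma.
A2: add {delta} — delta (Runner) has delta→sigma.
A3 = A2; e.g. kilo (Keeper) can still go to alpha. Fixed point.
Runner's attractor = {delta, gamma, sigma}; Keeper avoids the target exactly from the complement.

alpha, bravo, kilo, omega, tango, zulu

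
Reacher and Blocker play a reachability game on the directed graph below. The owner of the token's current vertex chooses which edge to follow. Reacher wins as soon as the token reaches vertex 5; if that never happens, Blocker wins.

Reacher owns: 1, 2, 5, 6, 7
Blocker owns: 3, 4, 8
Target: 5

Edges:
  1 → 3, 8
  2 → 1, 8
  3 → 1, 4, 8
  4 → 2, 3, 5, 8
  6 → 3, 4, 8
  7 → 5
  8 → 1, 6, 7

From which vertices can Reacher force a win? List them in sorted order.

5, 7

A0 = {5}
A1: add {7} — 7 (Reacher) has 7→5.
A2 = A1; e.g. 1 (Reacher) has no edge into A1. Fixed point.
Reacher's winning region = {5, 7}.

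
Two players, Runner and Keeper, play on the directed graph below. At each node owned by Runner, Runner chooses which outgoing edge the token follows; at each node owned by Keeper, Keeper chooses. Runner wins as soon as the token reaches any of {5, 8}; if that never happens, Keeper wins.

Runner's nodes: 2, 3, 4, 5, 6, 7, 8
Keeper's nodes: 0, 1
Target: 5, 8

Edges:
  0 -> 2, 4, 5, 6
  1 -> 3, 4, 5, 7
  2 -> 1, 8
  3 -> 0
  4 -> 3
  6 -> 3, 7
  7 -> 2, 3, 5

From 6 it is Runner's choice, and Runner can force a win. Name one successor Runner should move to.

7

A0 = {5, 8}
A1: add {2, 7} — 2 (Runner) has 2→8; 7 (Runner) has 7→5.
A2: add {6} — 6 (Runner) has 6→7.
A3 = A2; e.g. 0 (Keeper) can still go to 4. Fixed point.
From 6, successor 7 is in the attractor (rank 1); the other successor 3 is not.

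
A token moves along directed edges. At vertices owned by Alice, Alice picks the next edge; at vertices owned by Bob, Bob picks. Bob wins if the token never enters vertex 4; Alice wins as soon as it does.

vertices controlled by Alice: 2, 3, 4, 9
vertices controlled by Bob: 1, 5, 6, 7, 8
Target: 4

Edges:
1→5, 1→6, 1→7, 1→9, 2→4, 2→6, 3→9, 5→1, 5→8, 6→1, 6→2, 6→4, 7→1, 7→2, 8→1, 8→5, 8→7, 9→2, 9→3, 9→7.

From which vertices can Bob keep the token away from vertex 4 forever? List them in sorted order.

A0 = {4}
A1: add {2} — 2 (Alice) has 2→4.
A2: add {9} — 9 (Alice) has 9→2.
A3: add {3} — 3 (Alice) has 3→9.
A4 = A3; e.g. 1 (Bob) can still go to 5. Fixed point.
Alice's attractor = {2, 3, 4, 9}; Bob avoids the target exactly from the complement.

1, 5, 6, 7, 8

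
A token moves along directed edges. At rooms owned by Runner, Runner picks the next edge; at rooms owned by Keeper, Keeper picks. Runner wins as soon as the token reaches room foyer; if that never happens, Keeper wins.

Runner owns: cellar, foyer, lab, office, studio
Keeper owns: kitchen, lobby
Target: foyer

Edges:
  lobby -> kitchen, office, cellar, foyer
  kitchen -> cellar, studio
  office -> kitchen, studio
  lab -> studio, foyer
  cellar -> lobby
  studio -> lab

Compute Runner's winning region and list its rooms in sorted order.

A0 = {foyer}
A1: add {lab} — lab (Runner) has lab→foyer.
A2: add {studio} — studio (Runner) has studio→lab.
A3: add {office} — office (Runner) has office→studio.
A4 = A3; e.g. lobby (Keeper) can still go to kitchen. Fixed point.
Runner's winning region = {foyer, lab, office, studio}.

foyer, lab, office, studio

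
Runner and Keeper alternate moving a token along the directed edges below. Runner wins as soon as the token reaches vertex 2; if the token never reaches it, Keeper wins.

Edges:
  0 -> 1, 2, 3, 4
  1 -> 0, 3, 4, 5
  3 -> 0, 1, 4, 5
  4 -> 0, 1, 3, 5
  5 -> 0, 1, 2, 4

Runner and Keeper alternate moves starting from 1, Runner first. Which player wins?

Keeper

Track states (vertex, player-to-move).
A0 = {(2,Runner), (2,Keeper)}
A1: add {(0,Runner), (5,Runner)}.
A2 = A1; e.g. (0,Keeper) stays out. (1,Runner) never enters ⇒ Keeper avoids the target.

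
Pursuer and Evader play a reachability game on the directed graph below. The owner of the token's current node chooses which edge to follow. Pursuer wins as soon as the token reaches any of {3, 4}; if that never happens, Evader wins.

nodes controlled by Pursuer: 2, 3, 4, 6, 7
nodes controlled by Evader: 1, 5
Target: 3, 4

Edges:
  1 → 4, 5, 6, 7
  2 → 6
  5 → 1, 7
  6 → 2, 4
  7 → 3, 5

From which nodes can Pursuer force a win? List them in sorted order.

A0 = {3, 4}
A1: add {6, 7} — 6 (Pursuer) has 6→4; 7 (Pursuer) has 7→3.
A2: add {2} — 2 (Pursuer) has 2→6.
A3 = A2; e.g. 1 (Evader) can still go to 5. Fixed point.
Pursuer's winning region = {2, 3, 4, 6, 7}.

2, 3, 4, 6, 7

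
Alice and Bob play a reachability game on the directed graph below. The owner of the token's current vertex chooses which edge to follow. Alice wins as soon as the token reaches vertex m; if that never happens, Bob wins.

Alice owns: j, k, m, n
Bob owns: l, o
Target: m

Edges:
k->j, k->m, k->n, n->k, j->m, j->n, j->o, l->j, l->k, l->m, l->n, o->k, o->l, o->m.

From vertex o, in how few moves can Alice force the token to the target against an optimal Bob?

4

A0 = {m}
A1: add {j, k} — j (Alice) has j→m; k (Alice) has k→m.
A2: add {n} — n (Alice) has n→k.
A3: add {l} — l (Bob): all of {j, k, m, n} already in.
A4: add {o} — o (Bob): all of {k, l, m} already in.
A4 = all vertices. Fixed point.
o enters the attractor at level 4, so Alice can force the target in 4 moves from there.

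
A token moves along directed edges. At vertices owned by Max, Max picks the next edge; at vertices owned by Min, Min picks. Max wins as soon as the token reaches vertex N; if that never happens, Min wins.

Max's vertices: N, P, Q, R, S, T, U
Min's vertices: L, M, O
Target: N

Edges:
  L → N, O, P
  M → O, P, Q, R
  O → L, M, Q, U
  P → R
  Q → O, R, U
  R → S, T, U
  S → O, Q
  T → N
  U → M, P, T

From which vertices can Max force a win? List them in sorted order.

A0 = {N}
A1: add {T} — T (Max) has T→N.
A2: add {R, U} — R (Max) has R→T; U (Max) has U→T.
A3: add {P, Q} — P (Max) has P→R; Q (Max) has Q→R.
A4: add {S} — S (Max) has S→Q.
A5 = A4; e.g. L (Min) can still go to O. Fixed point.
Max's winning region = {N, P, Q, R, S, T, U}.

N, P, Q, R, S, T, U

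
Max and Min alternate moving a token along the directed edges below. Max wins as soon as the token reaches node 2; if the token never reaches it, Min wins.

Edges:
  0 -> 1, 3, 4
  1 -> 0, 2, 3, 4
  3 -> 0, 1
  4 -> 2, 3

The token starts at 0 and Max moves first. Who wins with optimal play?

Min

Track states (vertex, player-to-move).
A0 = {(2,Max), (2,Min)}
A1: add {(1,Max), (4,Max)}.
A2 = A1; e.g. (0,Max) stays out. (0,Max) never enters ⇒ Min avoids the target.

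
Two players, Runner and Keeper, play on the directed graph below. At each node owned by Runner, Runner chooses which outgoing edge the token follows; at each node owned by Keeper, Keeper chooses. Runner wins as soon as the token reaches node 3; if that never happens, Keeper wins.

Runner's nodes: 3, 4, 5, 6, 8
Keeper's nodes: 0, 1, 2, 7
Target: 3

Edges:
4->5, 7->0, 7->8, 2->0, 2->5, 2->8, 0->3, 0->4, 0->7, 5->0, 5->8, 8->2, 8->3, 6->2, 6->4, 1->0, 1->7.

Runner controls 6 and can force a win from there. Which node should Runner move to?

A0 = {3}
A1: add {8} — 8 (Runner) has 8→3.
A2: add {5} — 5 (Runner) has 5→8.
A3: add {4} — 4 (Runner) has 4→5.
A4: add {6} — 6 (Runner) has 6→4.
A5 = A4; e.g. 0 (Keeper) can still go to 7. Fixed point.
From 6, successor 4 is in the attractor (rank 3); the other successor 2 is not.

4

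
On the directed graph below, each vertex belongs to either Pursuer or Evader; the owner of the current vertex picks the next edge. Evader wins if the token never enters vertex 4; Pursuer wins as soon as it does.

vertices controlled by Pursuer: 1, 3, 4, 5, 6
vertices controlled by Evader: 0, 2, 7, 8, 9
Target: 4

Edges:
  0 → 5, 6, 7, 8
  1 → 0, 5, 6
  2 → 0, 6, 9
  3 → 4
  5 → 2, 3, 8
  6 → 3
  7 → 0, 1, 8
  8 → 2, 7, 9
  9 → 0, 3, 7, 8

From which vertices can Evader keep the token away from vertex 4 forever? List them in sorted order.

A0 = {4}
A1: add {3} — 3 (Pursuer) has 3→4.
A2: add {5, 6} — 5 (Pursuer) has 5→3; 6 (Pursuer) has 6→3.
A3: add {1} — 1 (Pursuer) has 1→5.
A4 = A3; e.g. 0 (Evader) can still go to 7. Fixed point.
Pursuer's attractor = {1, 3, 4, 5, 6}; Evader avoids the target exactly from the complement.

0, 2, 7, 8, 9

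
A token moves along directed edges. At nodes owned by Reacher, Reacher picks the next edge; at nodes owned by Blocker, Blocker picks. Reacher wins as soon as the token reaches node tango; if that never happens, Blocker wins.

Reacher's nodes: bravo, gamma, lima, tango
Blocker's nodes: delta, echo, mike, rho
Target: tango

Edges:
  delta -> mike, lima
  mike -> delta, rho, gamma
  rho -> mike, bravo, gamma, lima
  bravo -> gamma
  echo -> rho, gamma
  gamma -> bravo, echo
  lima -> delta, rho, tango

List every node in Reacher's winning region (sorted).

lima, tango

A0 = {tango}
A1: add {lima} — lima (Reacher) has lima→tango.
A2 = A1; e.g. delta (Blocker) can still go to mike. Fixed point.
Reacher's winning region = {lima, tango}.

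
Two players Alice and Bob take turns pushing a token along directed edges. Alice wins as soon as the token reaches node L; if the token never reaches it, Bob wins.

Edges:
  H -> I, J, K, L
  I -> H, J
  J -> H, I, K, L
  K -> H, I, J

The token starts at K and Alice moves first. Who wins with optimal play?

Alice

Track states (vertex, player-to-move).
A0 = {(L,Alice), (L,Bob)}
A1: add {(H,Alice), (J,Alice)}.
A2: add {(I,Bob)}.
A3: add {(K,Alice)}.
(K,Alice) ∈ A3 ⇒ Alice forces the target.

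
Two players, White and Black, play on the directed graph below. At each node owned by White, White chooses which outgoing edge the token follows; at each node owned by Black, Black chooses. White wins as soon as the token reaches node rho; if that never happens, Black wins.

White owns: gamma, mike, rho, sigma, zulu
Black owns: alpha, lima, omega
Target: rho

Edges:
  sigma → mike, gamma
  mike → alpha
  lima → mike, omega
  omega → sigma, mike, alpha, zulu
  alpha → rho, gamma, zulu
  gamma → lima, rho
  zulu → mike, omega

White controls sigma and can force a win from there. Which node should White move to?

gamma

A0 = {rho}
A1: add {gamma} — gamma (White) has gamma→rho.
A2: add {sigma} — sigma (White) has sigma→gamma.
A3 = A2; e.g. mike (White) has no edge into A2. Fixed point.
From sigma, successor gamma is in the attractor (rank 1); the other successor mike is not.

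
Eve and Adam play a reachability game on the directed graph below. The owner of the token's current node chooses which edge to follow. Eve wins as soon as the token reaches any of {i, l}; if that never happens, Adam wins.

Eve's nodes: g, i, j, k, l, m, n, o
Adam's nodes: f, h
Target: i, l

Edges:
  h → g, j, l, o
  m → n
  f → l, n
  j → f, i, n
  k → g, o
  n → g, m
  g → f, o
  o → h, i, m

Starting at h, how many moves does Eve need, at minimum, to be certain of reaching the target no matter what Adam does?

A0 = {i, l}
A1: add {j, o} — j (Eve) has j→i; o (Eve) has o→i.
A2: add {g, k} — g (Eve) has g→o; k (Eve) has k→o.
A3: add {h, n} — h (Adam): all of {g, j, l, o} already in; n (Eve) has n→g.
h enters the attractor at level 3, so Eve can force the target in 3 moves from there.

3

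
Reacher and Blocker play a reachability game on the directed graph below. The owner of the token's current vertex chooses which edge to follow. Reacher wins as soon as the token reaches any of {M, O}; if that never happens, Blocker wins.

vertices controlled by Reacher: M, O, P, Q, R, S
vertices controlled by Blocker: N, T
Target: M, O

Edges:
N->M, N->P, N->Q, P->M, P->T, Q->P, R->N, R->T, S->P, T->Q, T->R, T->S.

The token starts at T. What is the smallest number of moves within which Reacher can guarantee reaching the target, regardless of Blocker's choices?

5

A0 = {M, O}
A1: add {P} — P (Reacher) has P→M.
A2: add {Q, S} — Q (Reacher) has Q→P; S (Reacher) has S→P.
A3: add {N} — N (Blocker): all of {M, P, Q} already in.
A4: add {R} — R (Reacher) has R→N.
A5: add {T} — T (Blocker): all of {Q, R, S} already in.
A5 = all vertices. Fixed point.
T enters the attractor at level 5, so Reacher can force the target in 5 moves from there.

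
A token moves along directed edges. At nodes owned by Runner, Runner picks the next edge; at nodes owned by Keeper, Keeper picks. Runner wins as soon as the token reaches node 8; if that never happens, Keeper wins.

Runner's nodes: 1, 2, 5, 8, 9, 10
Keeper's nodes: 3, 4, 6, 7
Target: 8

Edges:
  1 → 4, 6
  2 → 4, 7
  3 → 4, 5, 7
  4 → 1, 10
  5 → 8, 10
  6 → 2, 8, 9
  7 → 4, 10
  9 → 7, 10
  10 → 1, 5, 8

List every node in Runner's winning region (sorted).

5, 8, 9, 10

A0 = {8}
A1: add {5, 10} — 5 (Runner) has 5→8; 10 (Runner) has 10→8.
A2: add {9} — 9 (Runner) has 9→10.
A3 = A2; e.g. 1 (Runner) has no edge into A2. Fixed point.
Runner's winning region = {5, 8, 9, 10}.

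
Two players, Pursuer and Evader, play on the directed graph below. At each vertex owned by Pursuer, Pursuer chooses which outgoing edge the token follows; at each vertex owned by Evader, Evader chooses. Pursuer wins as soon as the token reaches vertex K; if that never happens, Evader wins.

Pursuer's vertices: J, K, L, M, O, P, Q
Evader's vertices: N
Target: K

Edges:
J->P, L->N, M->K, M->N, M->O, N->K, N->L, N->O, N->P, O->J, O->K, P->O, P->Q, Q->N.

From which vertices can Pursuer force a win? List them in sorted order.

A0 = {K}
A1: add {M, O} — M (Pursuer) has M→K; O (Pursuer) has O→K.
A2: add {P} — P (Pursuer) has P→O.
A3: add {J} — J (Pursuer) has J→P.
A4 = A3; e.g. L (Pursuer) has no edge into A3. Fixed point.
Pursuer's winning region = {J, K, M, O, P}.

J, K, M, O, P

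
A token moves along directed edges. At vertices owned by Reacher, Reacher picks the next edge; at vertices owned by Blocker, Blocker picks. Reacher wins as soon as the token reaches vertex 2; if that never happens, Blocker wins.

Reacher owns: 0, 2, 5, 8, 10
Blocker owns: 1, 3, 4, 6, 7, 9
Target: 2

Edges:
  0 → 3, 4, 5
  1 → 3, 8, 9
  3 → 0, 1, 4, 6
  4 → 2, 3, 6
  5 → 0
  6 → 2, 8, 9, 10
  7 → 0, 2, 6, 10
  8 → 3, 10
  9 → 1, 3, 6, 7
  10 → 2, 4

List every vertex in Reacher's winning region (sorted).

A0 = {2}
A1: add {10} — 10 (Reacher) has 10→2.
A2: add {8} — 8 (Reacher) has 8→10.
A3 = A2; e.g. 0 (Reacher) has no edge into A2. Fixed point.
Reacher's winning region = {2, 8, 10}.

2, 8, 10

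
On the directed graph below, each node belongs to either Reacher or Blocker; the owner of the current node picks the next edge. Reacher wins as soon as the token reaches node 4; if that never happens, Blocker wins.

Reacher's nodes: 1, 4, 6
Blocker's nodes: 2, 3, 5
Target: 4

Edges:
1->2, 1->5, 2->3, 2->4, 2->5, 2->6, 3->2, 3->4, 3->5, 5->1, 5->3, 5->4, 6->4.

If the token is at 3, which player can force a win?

A0 = {4}
A1: add {6} — 6 (Reacher) has 6→4.
A2 = A1; e.g. 1 (Reacher) has no edge into A1. Fixed point.
3 never enters the attractor, so Blocker can avoid the target forever.

Blocker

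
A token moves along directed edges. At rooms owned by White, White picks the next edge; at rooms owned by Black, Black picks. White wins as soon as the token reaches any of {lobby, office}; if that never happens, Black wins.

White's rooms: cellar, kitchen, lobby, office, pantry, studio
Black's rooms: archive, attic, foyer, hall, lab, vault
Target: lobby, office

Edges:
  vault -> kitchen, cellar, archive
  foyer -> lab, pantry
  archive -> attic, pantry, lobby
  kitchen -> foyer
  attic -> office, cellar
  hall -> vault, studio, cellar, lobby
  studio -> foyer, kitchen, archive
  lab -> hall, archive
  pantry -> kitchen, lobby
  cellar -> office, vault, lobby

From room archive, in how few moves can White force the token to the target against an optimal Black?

A0 = {lobby, office}
A1: add {cellar, pantry} — pantry (White) has pantry→lobby; cellar (White) has cellar→office.
A2: add {attic} — attic (Black): all of {office, cellar} already in.
A3: add {archive} — archive (Black): all of {attic, pantry, lobby} already in.
archive enters the attractor at level 3, so White can force the target in 3 moves from there.

3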